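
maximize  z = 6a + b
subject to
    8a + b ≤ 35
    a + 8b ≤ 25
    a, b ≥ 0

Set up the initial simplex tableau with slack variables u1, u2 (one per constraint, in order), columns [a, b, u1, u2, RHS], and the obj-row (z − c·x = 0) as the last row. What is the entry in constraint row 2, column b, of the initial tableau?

Constraint 2 has coefficient 8 on b.

8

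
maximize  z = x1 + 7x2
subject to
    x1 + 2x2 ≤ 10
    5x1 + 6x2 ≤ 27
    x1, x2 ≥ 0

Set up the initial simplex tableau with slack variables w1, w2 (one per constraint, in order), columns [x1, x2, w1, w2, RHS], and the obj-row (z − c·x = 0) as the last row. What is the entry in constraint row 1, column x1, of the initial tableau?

Constraint 1 has coefficient 1 on x1.

1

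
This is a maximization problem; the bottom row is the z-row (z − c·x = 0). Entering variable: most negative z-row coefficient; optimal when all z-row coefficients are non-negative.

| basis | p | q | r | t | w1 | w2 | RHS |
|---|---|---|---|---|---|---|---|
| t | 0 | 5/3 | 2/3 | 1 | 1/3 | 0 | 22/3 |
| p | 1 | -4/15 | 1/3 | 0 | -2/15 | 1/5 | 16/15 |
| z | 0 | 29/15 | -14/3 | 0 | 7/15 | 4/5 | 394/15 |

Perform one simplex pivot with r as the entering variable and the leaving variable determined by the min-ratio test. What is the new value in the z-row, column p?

14

Ratio test on column r — row 1: (22/3)/(2/3) = 11; row 2: (16/15)/(1/3) = 16/5. Minimum is 16/5 at row 2 (p leaves); pivot element 1/3.
Divide row 2 by 1/3; eliminate column r from the other rows.
z-row update in column p: 0 − (-14/3)·3 = 14.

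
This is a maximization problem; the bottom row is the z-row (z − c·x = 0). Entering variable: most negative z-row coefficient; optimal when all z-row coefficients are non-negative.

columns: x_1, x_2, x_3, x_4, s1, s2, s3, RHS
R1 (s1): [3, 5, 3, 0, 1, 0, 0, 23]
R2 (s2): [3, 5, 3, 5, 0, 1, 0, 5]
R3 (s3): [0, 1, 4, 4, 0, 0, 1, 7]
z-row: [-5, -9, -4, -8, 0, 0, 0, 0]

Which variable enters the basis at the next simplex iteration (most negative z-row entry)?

x_2

Negative z-row entries: x_1: -5, x_2: -9, x_3: -4, x_4: -8.
The most negative is -9 in column x_2, so x_2 enters.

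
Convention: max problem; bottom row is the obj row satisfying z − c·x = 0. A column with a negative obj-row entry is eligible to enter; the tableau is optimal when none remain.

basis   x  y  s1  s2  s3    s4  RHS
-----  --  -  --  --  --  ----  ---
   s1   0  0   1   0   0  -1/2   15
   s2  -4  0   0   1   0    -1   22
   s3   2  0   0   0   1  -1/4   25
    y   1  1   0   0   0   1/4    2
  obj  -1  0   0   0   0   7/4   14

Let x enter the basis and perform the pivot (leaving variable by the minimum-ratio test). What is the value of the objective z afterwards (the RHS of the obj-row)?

Ratio test on column x — row 1: entry 0 ≤ 0; row 2: entry -4 ≤ 0; row 3: 25/2 = 25/2; row 4: 2/1 = 2. Minimum is 2 at row 4 (y leaves); pivot element 1.
Pivot on row 4; the obj-row RHS becomes 14 − (-1)·2 = 16.

16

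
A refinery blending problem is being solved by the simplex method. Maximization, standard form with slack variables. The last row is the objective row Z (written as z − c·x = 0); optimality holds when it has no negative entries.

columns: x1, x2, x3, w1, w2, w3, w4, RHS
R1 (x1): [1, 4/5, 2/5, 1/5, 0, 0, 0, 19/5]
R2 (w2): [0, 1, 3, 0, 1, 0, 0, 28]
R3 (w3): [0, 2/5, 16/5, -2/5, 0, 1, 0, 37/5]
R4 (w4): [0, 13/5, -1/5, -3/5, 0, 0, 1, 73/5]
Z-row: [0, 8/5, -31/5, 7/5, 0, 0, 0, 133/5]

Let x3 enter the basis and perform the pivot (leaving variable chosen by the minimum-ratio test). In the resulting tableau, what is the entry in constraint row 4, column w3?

Ratio test on column x3 — row 1: (19/5)/(2/5) = 19/2; row 2: 28/3 = 28/3; row 3: (37/5)/(16/5) = 37/16; row 4: entry -1/5 ≤ 0. Minimum is 37/16 at row 3 (w3 leaves); pivot element 16/5.
Divide row 3 by 16/5; eliminate column x3 from the other rows.
Row 4 update in column w3: 0 − (-1/5)·(5/16) = 1/16.

1/16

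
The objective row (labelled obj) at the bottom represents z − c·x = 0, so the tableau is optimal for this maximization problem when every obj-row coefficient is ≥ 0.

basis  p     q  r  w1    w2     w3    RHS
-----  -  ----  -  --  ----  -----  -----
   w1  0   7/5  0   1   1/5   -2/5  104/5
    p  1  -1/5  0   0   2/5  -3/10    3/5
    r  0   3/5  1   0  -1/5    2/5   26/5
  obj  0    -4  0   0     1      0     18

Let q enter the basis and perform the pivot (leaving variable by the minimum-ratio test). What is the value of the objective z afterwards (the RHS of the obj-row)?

158/3

Ratio test on column q — row 1: (104/5)/(7/5) = 104/7; row 2: entry -1/5 ≤ 0; row 3: (26/5)/(3/5) = 26/3. Minimum is 26/3 at row 3 (r leaves); pivot element 3/5.
Pivot on row 3; the obj-row RHS becomes 18 − (-4)·(26/3) = 158/3.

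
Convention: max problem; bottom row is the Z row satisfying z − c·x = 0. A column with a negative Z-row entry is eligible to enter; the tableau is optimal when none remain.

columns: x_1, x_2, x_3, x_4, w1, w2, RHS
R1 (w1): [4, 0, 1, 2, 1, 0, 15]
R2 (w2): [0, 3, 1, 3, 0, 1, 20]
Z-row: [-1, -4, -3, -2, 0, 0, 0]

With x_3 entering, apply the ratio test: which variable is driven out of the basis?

Column x_3 entries and ratios — w1: 15/1 = 15; w2: 20/1 = 20.
Smallest ratio is 15 in the row of w1, so w1 leaves.

w1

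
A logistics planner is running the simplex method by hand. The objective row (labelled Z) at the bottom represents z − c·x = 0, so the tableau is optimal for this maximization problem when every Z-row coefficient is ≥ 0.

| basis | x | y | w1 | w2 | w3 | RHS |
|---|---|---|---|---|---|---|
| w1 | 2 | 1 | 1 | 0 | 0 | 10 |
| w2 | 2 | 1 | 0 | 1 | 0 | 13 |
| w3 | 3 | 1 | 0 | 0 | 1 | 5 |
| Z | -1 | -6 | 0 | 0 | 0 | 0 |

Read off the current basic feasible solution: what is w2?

w2 is basic (row 2); its value is the RHS of that row, 13.

13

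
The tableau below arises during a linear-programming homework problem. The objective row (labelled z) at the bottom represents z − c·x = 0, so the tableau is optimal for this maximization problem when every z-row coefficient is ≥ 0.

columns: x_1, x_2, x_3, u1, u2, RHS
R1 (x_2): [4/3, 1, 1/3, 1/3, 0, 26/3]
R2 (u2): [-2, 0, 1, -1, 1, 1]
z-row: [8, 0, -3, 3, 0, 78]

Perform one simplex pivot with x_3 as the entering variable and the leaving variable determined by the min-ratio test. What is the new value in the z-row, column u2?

3

Ratio test on column x_3 — row 1: (26/3)/(1/3) = 26; row 2: 1/1 = 1. Minimum is 1 at row 2 (u2 leaves); pivot element 1.
Divide row 2 by 1; eliminate column x_3 from the other rows.
z-row update in column u2: 0 − (-3)·1 = 3.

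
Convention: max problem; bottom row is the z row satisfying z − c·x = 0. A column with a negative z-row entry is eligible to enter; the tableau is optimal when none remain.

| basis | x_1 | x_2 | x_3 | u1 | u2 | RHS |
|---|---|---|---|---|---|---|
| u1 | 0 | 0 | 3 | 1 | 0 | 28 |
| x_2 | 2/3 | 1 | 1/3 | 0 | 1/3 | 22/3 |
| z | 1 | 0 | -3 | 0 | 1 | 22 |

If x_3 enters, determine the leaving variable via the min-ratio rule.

u1

Column x_3 entries and ratios — u1: 28/3 = 28/3; x_2: (22/3)/(1/3) = 22.
Smallest ratio is 28/3 in the row of u1, so u1 leaves.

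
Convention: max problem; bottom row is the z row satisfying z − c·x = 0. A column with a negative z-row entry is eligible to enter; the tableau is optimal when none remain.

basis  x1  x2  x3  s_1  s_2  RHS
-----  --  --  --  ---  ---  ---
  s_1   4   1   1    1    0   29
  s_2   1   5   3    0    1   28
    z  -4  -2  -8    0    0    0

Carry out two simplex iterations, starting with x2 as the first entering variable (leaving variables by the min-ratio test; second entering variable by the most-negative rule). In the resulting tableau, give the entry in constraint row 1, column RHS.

Ratio test on column x2 — row 1: 29/1 = 29; row 2: 28/5 = 28/5. Minimum is 28/5 at row 2 (s_2 leaves); pivot element 5.
Divide row 2 by 5; eliminate column x2 from the other rows.
Second iteration: most negative z-row entry is -34/5 in column x3, so x3 enters.
Ratio test on column x3 — row 1: (117/5)/(2/5) = 117/2; row 2: (28/5)/(3/5) = 28/3. Minimum is 28/3 at row 2 (x2 leaves); pivot element 3/5.
Divide row 2 by 3/5; eliminate column x3 from the other rows.
After both pivots, the entry at constraint row 1, column RHS is 59/3.

59/3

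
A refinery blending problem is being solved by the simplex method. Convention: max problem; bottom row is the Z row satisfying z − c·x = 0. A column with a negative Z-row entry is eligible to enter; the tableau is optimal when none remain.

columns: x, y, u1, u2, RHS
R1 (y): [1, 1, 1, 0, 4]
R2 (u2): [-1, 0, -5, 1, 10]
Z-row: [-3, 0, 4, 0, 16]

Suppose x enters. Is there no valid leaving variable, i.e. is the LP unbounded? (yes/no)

Column x has positive entries in row(s) 1, so the ratio test bounds it — not unbounded.

no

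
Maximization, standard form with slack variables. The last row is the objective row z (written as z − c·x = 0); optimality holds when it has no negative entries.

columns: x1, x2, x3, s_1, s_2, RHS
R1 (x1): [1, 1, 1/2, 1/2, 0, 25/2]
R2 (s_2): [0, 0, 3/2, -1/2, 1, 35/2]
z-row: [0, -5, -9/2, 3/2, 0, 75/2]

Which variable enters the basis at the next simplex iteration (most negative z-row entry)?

Negative z-row entries: x2: -5, x3: -9/2.
The most negative is -5 in column x2, so x2 enters.

x2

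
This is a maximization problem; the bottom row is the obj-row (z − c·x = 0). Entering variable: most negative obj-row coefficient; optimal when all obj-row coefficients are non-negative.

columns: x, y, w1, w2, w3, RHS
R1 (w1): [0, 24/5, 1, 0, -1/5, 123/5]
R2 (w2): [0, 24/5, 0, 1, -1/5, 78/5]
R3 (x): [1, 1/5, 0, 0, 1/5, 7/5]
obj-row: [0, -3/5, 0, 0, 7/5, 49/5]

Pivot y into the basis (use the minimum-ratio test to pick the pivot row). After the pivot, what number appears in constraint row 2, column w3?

Ratio test on column y — row 1: (123/5)/(24/5) = 41/8; row 2: (78/5)/(24/5) = 13/4; row 3: (7/5)/(1/5) = 7. Minimum is 13/4 at row 2 (w2 leaves); pivot element 24/5.
Divide row 2 by 24/5; eliminate column y from the other rows.
In the new row 2, the w3 entry is the old entry divided by the pivot: (-1/5)/(24/5) = -1/24.

-1/24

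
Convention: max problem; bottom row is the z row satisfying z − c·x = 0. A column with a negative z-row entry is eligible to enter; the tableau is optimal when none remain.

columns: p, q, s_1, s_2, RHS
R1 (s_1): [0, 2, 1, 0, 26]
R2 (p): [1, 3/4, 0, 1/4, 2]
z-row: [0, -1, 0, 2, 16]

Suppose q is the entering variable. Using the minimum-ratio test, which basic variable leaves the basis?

Column q entries and ratios — s_1: 26/2 = 13; p: 2/(3/4) = 8/3.
Smallest ratio is 8/3 in the row of p, so p leaves.

p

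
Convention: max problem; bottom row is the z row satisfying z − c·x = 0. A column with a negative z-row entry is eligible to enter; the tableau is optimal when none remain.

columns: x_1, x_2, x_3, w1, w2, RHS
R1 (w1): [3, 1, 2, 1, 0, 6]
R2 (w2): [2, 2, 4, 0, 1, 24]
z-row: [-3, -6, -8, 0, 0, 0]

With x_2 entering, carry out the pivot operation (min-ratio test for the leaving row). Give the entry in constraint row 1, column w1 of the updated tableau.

1

Ratio test on column x_2 — row 1: 6/1 = 6; row 2: 24/2 = 12. Minimum is 6 at row 1 (w1 leaves); pivot element 1.
Divide row 1 by 1; eliminate column x_2 from the other rows.
In the new row 1, the w1 entry is the old entry divided by the pivot: 1/1 = 1.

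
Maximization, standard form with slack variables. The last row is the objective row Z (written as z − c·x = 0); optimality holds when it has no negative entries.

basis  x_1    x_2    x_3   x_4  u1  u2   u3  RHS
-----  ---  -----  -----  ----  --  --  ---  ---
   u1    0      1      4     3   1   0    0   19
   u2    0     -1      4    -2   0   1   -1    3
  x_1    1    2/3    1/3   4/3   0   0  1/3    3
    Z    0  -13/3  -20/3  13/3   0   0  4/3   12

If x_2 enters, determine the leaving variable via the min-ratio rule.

Column x_2 entries and ratios — u1: 19/1 = 19; u2: -1 ≤ 0, skip; x_1: 3/(2/3) = 9/2.
Smallest ratio is 9/2 in the row of x_1, so x_1 leaves.

x_1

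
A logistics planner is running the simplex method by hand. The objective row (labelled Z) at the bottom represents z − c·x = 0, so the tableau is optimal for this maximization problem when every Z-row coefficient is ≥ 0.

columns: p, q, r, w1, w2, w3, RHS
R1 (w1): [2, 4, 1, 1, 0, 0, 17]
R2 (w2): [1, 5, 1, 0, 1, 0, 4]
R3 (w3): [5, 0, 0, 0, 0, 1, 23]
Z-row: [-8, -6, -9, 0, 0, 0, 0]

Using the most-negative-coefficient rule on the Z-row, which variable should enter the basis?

Negative Z-row entries: p: -8, q: -6, r: -9.
The most negative is -9 in column r, so r enters.

r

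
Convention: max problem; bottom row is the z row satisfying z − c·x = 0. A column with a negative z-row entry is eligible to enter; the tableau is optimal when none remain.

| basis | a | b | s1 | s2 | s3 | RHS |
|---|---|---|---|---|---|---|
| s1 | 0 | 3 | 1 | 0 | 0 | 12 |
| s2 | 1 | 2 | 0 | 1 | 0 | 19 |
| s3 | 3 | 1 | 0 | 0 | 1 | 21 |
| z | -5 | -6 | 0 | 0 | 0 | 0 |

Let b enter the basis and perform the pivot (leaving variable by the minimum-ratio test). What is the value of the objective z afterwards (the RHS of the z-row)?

Ratio test on column b — row 1: 12/3 = 4; row 2: 19/2 = 19/2; row 3: 21/1 = 21. Minimum is 4 at row 1 (s1 leaves); pivot element 3.
Pivot on row 1; the z-row RHS becomes 0 − (-6)·4 = 24.

24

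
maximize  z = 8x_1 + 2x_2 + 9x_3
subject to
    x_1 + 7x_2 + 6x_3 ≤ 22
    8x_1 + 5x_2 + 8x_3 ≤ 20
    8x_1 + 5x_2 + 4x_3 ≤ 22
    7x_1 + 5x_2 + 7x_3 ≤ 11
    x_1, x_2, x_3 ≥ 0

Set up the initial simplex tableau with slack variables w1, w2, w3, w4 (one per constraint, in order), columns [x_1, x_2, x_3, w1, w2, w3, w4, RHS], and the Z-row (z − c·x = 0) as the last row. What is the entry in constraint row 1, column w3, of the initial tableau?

Slack w3 belongs to constraint 3; its column is the unit vector e_3, so the entry in row 1 is 0.

0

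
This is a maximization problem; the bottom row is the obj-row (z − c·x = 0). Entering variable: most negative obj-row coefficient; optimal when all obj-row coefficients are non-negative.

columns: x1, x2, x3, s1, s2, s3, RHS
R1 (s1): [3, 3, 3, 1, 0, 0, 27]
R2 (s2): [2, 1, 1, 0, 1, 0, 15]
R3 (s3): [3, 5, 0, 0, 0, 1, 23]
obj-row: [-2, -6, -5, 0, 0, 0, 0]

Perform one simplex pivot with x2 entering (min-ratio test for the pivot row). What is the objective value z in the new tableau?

138/5

Ratio test on column x2 — row 1: 27/3 = 9; row 2: 15/1 = 15; row 3: 23/5 = 23/5. Minimum is 23/5 at row 3 (s3 leaves); pivot element 5.
Pivot on row 3; the obj-row RHS becomes 0 − (-6)·(23/5) = 138/5.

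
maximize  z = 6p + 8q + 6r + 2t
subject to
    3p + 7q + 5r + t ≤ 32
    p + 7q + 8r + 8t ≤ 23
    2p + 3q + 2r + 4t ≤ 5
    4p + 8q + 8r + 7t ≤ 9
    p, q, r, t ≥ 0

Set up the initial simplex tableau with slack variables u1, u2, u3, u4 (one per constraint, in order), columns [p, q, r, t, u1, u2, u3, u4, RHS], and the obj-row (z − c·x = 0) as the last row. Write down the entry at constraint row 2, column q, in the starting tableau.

Constraint 2 has coefficient 7 on q.

7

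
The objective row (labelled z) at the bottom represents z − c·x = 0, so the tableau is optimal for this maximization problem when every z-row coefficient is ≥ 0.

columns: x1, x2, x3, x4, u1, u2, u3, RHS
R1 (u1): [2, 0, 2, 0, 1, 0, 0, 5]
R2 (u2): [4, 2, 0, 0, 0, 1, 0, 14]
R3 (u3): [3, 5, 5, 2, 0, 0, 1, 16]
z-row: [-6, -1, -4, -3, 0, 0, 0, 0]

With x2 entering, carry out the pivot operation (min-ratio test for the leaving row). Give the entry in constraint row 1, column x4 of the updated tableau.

0

Ratio test on column x2 — row 1: entry 0 ≤ 0; row 2: 14/2 = 7; row 3: 16/5 = 16/5. Minimum is 16/5 at row 3 (u3 leaves); pivot element 5.
Divide row 3 by 5; eliminate column x2 from the other rows.
Row 1 update in column x4: 0 − 0·(2/5) = 0.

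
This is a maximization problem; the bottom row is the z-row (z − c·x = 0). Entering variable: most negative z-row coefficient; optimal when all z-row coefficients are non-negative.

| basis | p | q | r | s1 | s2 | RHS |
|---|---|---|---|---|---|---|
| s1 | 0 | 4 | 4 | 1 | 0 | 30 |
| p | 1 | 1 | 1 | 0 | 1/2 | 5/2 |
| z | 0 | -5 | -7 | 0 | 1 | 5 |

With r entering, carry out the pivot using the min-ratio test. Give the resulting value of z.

Ratio test on column r — row 1: 30/4 = 15/2; row 2: (5/2)/1 = 5/2. Minimum is 5/2 at row 2 (p leaves); pivot element 1.
Pivot on row 2; the z-row RHS becomes 5 − (-7)·(5/2) = 45/2.

45/2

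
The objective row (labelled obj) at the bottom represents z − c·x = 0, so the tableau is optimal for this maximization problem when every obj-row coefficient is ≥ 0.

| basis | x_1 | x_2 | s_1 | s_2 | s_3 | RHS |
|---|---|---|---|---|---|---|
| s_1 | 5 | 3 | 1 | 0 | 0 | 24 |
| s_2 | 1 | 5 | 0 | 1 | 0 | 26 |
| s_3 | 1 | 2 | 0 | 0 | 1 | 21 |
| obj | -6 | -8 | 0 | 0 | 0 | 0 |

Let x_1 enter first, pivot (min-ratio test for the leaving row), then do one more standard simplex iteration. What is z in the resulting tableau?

50

Ratio test on column x_1 — row 1: 24/5 = 24/5; row 2: 26/1 = 26; row 3: 21/1 = 21. Minimum is 24/5 at row 1 (s_1 leaves); pivot element 5.
Pivot on row 1; the obj-row RHS becomes 0 − (-6)·(24/5) = 144/5.
Next entering variable (most negative obj-row entry -22/5): x_2.
Ratio test on column x_2 — row 1: (24/5)/(3/5) = 8; row 2: (106/5)/(22/5) = 53/11; row 3: (81/5)/(7/5) = 81/7. Minimum is 53/11 at row 2 (s_2 leaves); pivot element 22/5.
After the second pivot the obj-row RHS is 144/5 − (-22/5)·(53/11) = 50.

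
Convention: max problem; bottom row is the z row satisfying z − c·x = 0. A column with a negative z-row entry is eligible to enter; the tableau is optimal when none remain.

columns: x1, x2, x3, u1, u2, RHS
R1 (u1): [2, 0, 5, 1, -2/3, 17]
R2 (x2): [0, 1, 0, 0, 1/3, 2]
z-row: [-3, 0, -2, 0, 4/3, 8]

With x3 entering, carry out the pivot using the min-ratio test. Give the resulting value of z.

74/5

Ratio test on column x3 — row 1: 17/5 = 17/5; row 2: entry 0 ≤ 0. Minimum is 17/5 at row 1 (u1 leaves); pivot element 5.
Pivot on row 1; the z-row RHS becomes 8 − (-2)·(17/5) = 74/5.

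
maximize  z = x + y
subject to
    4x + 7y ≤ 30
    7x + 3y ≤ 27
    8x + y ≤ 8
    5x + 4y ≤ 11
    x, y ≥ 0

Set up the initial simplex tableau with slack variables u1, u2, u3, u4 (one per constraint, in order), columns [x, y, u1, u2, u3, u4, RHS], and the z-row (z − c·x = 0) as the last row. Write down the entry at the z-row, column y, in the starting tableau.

-1

The z-row carries the negated objective coefficients: the y entry is -1.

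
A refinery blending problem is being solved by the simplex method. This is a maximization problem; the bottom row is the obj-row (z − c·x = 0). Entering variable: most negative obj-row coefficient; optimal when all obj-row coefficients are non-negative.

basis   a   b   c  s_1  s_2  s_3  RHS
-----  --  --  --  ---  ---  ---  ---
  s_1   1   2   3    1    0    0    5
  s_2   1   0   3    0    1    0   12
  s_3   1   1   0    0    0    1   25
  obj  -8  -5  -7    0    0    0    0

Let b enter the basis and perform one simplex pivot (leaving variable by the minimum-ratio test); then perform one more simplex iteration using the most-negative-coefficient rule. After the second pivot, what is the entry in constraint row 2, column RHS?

Ratio test on column b — row 1: 5/2 = 5/2; row 2: entry 0 ≤ 0; row 3: 25/1 = 25. Minimum is 5/2 at row 1 (s_1 leaves); pivot element 2.
Divide row 1 by 2; eliminate column b from the other rows.
Second iteration: most negative obj-row entry is -11/2 in column a, so a enters.
Ratio test on column a — row 1: (5/2)/(1/2) = 5; row 2: 12/1 = 12; row 3: (45/2)/(1/2) = 45. Minimum is 5 at row 1 (b leaves); pivot element 1/2.
Divide row 1 by 1/2; eliminate column a from the other rows.
After both pivots, the entry at constraint row 2, column RHS is 7.

7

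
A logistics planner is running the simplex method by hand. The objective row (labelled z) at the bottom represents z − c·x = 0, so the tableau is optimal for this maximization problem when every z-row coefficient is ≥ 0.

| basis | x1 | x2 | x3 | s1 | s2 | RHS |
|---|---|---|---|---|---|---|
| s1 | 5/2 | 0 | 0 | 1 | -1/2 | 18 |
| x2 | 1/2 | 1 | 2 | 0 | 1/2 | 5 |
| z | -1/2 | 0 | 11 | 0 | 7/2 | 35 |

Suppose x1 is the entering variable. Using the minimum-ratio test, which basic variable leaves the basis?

s1

Column x1 entries and ratios — s1: 18/(5/2) = 36/5; x2: 5/(1/2) = 10.
Smallest ratio is 36/5 in the row of s1, so s1 leaves.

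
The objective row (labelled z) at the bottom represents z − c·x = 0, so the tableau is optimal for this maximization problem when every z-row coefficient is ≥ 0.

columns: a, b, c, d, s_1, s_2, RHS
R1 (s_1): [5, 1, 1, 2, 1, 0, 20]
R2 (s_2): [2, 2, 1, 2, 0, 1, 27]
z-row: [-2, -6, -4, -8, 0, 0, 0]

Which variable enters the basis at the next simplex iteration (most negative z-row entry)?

Negative z-row entries: a: -2, b: -6, c: -4, d: -8.
The most negative is -8 in column d, so d enters.

d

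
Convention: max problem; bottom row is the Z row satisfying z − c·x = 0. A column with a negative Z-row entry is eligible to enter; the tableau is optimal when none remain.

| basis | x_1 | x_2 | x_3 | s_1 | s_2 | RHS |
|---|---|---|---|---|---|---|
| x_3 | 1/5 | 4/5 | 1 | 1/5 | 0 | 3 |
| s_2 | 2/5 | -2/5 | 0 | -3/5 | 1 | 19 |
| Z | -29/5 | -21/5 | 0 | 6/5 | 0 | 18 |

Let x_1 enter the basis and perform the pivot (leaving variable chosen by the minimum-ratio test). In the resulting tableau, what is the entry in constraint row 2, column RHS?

13

Ratio test on column x_1 — row 1: 3/(1/5) = 15; row 2: 19/(2/5) = 95/2. Minimum is 15 at row 1 (x_3 leaves); pivot element 1/5.
Divide row 1 by 1/5; eliminate column x_1 from the other rows.
Row 2 update in column RHS: 19 − (2/5)·15 = 13.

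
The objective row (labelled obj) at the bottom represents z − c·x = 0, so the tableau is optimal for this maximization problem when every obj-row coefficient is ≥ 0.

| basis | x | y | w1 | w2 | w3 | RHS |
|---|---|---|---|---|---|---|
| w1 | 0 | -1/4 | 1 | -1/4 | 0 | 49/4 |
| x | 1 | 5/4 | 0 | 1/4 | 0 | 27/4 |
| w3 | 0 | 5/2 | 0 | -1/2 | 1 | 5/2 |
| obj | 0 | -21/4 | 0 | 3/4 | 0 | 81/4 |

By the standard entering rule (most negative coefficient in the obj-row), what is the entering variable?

Negative obj-row entries: y: -21/4.
The most negative is -21/4 in column y, so y enters.

y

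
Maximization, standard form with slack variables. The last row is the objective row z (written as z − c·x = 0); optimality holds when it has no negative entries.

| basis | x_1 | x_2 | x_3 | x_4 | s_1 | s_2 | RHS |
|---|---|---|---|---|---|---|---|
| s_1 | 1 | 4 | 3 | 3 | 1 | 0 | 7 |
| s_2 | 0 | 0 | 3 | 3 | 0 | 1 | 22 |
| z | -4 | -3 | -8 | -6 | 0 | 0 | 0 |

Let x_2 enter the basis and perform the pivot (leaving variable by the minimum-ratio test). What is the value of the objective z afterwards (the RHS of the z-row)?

21/4

Ratio test on column x_2 — row 1: 7/4 = 7/4; row 2: entry 0 ≤ 0. Minimum is 7/4 at row 1 (s_1 leaves); pivot element 4.
Pivot on row 1; the z-row RHS becomes 0 − (-3)·(7/4) = 21/4.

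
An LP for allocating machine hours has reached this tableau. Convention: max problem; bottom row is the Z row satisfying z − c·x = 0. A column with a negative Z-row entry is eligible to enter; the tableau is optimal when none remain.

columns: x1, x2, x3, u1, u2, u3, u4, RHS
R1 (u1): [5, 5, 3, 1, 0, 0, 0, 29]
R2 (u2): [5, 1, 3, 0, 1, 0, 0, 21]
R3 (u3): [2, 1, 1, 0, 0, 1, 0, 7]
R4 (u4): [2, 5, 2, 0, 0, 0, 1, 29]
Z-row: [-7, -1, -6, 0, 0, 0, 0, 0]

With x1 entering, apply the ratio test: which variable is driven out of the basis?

Column x1 entries and ratios — u1: 29/5 = 29/5; u2: 21/5 = 21/5; u3: 7/2 = 7/2; u4: 29/2 = 29/2.
Smallest ratio is 7/2 in the row of u3, so u3 leaves.

u3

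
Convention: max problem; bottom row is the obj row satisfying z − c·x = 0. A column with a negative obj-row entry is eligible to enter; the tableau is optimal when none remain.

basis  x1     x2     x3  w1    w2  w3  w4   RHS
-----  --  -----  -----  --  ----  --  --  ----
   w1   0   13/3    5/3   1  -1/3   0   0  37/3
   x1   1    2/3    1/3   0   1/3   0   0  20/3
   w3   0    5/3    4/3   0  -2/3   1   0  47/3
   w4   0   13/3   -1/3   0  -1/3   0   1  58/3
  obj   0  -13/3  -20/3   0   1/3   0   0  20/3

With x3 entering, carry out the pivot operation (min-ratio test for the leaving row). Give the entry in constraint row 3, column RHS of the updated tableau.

Ratio test on column x3 — row 1: (37/3)/(5/3) = 37/5; row 2: (20/3)/(1/3) = 20; row 3: (47/3)/(4/3) = 47/4; row 4: entry -1/3 ≤ 0. Minimum is 37/5 at row 1 (w1 leaves); pivot element 5/3.
Divide row 1 by 5/3; eliminate column x3 from the other rows.
Row 3 update in column RHS: 47/3 − (4/3)·(37/5) = 29/5.

29/5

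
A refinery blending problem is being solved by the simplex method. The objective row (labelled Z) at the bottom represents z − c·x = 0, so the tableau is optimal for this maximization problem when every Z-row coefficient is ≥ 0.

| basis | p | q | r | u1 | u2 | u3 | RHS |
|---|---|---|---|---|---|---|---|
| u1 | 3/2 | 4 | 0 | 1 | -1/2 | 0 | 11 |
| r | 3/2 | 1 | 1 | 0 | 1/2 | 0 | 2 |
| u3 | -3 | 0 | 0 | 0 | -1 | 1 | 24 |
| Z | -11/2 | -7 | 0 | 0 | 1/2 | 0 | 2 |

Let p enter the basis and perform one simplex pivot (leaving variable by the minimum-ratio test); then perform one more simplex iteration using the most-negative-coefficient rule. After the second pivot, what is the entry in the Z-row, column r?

7

Ratio test on column p — row 1: 11/(3/2) = 22/3; row 2: 2/(3/2) = 4/3; row 3: entry -3 ≤ 0. Minimum is 4/3 at row 2 (r leaves); pivot element 3/2.
Divide row 2 by 3/2; eliminate column p from the other rows.
Second iteration: most negative Z-row entry is -10/3 in column q, so q enters.
Ratio test on column q — row 1: 9/3 = 3; row 2: (4/3)/(2/3) = 2; row 3: 28/2 = 14. Minimum is 2 at row 2 (p leaves); pivot element 2/3.
Divide row 2 by 2/3; eliminate column q from the other rows.
After both pivots, the entry at the Z-row, column r is 7.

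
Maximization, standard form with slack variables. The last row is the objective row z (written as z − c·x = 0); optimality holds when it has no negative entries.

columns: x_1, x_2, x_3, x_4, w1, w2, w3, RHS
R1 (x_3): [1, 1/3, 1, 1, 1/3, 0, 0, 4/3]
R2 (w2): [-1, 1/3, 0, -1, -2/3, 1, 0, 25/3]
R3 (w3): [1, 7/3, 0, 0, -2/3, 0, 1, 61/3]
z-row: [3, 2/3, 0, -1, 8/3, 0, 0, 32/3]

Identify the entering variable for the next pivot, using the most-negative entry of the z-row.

Negative z-row entries: x_4: -1.
The most negative is -1 in column x_4, so x_4 enters.

x_4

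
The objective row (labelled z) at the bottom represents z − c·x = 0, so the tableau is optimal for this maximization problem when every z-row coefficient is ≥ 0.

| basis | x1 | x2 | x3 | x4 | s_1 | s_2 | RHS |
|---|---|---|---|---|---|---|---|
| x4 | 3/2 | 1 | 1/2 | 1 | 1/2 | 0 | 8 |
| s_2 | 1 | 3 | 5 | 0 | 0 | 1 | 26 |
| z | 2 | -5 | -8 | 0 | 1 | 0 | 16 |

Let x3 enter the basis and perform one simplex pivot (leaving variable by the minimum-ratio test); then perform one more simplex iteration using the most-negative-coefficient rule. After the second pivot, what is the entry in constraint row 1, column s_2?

Ratio test on column x3 — row 1: 8/(1/2) = 16; row 2: 26/5 = 26/5. Minimum is 26/5 at row 2 (s_2 leaves); pivot element 5.
Divide row 2 by 5; eliminate column x3 from the other rows.
Second iteration: most negative z-row entry is -1/5 in column x2, so x2 enters.
Ratio test on column x2 — row 1: (27/5)/(7/10) = 54/7; row 2: (26/5)/(3/5) = 26/3. Minimum is 54/7 at row 1 (x4 leaves); pivot element 7/10.
Divide row 1 by 7/10; eliminate column x2 from the other rows.
After both pivots, the entry at constraint row 1, column s_2 is -1/7.

-1/7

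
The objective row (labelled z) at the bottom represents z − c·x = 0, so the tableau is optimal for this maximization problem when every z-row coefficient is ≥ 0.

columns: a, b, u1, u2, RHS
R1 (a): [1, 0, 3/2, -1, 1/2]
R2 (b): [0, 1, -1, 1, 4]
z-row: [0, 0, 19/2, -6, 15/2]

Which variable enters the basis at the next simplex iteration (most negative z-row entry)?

u2

Negative z-row entries: u2: -6.
The most negative is -6 in column u2, so u2 enters.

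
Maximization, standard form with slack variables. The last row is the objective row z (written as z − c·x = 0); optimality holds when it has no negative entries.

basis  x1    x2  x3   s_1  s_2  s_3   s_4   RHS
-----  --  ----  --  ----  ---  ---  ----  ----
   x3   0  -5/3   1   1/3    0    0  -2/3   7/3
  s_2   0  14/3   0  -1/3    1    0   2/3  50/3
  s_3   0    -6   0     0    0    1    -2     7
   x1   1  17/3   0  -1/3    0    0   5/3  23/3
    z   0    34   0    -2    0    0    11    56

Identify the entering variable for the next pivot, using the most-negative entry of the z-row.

s_1

Negative z-row entries: s_1: -2.
The most negative is -2 in column s_1, so s_1 enters.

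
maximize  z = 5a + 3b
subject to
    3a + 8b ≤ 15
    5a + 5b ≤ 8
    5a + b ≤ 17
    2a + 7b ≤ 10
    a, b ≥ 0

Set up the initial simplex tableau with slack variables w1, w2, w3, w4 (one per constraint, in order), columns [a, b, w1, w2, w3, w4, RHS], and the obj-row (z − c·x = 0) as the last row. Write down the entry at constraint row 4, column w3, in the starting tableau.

0

Slack w3 belongs to constraint 3; its column is the unit vector e_3, so the entry in row 4 is 0.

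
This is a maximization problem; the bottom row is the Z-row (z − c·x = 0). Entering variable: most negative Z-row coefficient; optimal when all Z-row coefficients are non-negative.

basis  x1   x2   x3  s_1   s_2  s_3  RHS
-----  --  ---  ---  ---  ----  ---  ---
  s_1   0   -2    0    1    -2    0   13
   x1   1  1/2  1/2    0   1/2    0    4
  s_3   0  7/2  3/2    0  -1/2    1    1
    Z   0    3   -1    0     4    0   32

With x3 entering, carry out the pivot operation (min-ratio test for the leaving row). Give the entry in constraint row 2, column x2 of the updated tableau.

Ratio test on column x3 — row 1: entry 0 ≤ 0; row 2: 4/(1/2) = 8; row 3: 1/(3/2) = 2/3. Minimum is 2/3 at row 3 (s_3 leaves); pivot element 3/2.
Divide row 3 by 3/2; eliminate column x3 from the other rows.
Row 2 update in column x2: 1/2 − (1/2)·(7/3) = -2/3.

-2/3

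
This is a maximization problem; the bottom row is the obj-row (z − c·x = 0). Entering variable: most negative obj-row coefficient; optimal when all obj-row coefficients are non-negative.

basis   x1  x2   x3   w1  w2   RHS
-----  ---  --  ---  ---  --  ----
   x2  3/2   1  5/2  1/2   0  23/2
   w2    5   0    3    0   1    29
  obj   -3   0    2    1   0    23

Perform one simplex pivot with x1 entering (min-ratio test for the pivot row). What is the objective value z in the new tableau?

Ratio test on column x1 — row 1: (23/2)/(3/2) = 23/3; row 2: 29/5 = 29/5. Minimum is 29/5 at row 2 (w2 leaves); pivot element 5.
Pivot on row 2; the obj-row RHS becomes 23 − (-3)·(29/5) = 202/5.

202/5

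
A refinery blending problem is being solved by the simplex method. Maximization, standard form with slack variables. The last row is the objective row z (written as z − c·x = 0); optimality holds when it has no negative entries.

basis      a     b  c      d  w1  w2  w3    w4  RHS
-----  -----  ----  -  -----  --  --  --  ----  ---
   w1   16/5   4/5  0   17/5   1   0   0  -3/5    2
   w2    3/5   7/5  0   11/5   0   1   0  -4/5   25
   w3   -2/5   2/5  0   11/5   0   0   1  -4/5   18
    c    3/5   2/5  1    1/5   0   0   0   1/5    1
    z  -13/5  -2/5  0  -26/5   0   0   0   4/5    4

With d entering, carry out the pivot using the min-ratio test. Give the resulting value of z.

Ratio test on column d — row 1: 2/(17/5) = 10/17; row 2: 25/(11/5) = 125/11; row 3: 18/(11/5) = 90/11; row 4: 1/(1/5) = 5. Minimum is 10/17 at row 1 (w1 leaves); pivot element 17/5.
Pivot on row 1; the z-row RHS becomes 4 − (-26/5)·(10/17) = 120/17.

120/17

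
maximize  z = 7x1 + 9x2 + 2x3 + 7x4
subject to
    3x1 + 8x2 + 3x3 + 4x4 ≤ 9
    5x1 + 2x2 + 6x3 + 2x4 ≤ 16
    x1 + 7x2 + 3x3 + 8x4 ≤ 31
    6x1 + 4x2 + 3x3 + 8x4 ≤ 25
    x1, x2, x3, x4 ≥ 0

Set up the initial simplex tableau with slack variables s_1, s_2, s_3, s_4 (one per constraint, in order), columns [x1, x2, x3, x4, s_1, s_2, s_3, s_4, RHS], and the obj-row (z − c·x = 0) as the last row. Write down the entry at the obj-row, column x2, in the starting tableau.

-9

The obj-row carries the negated objective coefficients: the x2 entry is -9.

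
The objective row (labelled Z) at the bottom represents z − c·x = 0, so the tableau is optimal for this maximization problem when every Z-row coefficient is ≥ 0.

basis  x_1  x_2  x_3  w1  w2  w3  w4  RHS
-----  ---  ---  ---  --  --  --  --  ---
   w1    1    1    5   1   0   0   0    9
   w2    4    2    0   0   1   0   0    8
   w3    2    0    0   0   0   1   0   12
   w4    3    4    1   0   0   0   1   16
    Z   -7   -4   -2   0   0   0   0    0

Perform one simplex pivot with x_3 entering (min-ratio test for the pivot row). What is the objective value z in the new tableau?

18/5

Ratio test on column x_3 — row 1: 9/5 = 9/5; row 2: entry 0 ≤ 0; row 3: entry 0 ≤ 0; row 4: 16/1 = 16. Minimum is 9/5 at row 1 (w1 leaves); pivot element 5.
Pivot on row 1; the Z-row RHS becomes 0 − (-2)·(9/5) = 18/5.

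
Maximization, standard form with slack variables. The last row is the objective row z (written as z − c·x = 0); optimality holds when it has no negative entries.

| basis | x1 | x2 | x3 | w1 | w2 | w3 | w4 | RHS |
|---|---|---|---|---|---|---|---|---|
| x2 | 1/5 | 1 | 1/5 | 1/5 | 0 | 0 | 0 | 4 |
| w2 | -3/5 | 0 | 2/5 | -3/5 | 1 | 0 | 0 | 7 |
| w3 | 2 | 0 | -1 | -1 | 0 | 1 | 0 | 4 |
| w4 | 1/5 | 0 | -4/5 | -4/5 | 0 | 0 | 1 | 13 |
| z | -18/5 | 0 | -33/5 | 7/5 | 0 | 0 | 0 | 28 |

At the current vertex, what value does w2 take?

w2 is basic (row 2); its value is the RHS of that row, 7.

7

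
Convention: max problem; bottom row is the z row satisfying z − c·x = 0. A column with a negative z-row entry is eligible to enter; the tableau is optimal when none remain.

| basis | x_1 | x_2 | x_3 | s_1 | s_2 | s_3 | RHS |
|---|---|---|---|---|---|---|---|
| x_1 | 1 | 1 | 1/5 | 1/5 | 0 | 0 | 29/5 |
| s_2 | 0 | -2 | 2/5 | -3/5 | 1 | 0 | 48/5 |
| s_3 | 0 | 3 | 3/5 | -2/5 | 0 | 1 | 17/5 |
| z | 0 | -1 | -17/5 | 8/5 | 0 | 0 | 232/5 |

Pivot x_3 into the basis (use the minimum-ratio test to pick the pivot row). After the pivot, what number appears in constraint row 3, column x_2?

5

Ratio test on column x_3 — row 1: (29/5)/(1/5) = 29; row 2: (48/5)/(2/5) = 24; row 3: (17/5)/(3/5) = 17/3. Minimum is 17/3 at row 3 (s_3 leaves); pivot element 3/5.
Divide row 3 by 3/5; eliminate column x_3 from the other rows.
In the new row 3, the x_2 entry is the old entry divided by the pivot: 3/(3/5) = 5.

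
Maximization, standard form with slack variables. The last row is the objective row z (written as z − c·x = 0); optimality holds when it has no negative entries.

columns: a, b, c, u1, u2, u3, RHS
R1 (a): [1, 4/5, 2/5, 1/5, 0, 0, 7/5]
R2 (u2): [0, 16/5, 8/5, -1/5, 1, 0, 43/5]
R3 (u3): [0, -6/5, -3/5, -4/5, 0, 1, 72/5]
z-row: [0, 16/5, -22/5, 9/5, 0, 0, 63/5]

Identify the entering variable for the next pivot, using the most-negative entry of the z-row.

Negative z-row entries: c: -22/5.
The most negative is -22/5 in column c, so c enters.

c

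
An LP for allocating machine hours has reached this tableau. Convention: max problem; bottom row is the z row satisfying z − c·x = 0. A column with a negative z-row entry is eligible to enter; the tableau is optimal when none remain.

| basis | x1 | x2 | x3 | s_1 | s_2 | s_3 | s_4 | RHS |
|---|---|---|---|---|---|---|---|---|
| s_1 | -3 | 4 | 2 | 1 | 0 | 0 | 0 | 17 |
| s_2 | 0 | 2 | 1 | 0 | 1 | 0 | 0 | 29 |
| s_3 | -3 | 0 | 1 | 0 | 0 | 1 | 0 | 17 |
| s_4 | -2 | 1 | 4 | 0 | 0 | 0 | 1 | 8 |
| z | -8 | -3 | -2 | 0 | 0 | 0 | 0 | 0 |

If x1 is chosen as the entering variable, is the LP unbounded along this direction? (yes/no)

yes

Every constraint-row entry in column x1 is ≤ 0, so increasing x1 is unbounded.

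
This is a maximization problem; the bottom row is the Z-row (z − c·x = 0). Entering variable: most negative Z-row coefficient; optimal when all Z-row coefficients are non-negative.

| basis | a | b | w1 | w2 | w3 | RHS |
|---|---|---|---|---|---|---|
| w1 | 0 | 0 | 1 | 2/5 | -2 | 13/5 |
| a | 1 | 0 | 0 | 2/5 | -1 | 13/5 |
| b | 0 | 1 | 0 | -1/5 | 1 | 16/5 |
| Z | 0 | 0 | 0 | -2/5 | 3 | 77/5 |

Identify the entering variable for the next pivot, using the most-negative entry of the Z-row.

Negative Z-row entries: w2: -2/5.
The most negative is -2/5 in column w2, so w2 enters.

w2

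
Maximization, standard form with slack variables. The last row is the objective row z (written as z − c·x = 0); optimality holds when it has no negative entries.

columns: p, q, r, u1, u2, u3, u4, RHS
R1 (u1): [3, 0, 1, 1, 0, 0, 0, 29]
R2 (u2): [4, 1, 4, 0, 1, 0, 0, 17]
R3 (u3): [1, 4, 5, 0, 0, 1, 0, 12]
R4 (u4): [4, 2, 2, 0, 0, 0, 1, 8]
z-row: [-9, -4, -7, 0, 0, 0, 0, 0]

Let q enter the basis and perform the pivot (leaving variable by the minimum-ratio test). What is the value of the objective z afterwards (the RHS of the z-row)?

Ratio test on column q — row 1: entry 0 ≤ 0; row 2: 17/1 = 17; row 3: 12/4 = 3; row 4: 8/2 = 4. Minimum is 3 at row 3 (u3 leaves); pivot element 4.
Pivot on row 3; the z-row RHS becomes 0 − (-4)·3 = 12.

12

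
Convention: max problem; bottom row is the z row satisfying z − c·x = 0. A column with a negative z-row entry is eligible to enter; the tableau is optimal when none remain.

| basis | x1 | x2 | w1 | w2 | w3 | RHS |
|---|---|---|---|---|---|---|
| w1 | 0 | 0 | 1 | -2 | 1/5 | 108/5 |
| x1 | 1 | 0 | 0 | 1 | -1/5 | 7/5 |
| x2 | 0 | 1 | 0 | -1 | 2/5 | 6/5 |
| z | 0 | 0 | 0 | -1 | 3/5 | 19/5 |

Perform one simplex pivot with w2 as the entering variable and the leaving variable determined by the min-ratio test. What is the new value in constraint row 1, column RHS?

Ratio test on column w2 — row 1: entry -2 ≤ 0; row 2: (7/5)/1 = 7/5; row 3: entry -1 ≤ 0. Minimum is 7/5 at row 2 (x1 leaves); pivot element 1.
Divide row 2 by 1; eliminate column w2 from the other rows.
Row 1 update in column RHS: 108/5 − (-2)·(7/5) = 122/5.

122/5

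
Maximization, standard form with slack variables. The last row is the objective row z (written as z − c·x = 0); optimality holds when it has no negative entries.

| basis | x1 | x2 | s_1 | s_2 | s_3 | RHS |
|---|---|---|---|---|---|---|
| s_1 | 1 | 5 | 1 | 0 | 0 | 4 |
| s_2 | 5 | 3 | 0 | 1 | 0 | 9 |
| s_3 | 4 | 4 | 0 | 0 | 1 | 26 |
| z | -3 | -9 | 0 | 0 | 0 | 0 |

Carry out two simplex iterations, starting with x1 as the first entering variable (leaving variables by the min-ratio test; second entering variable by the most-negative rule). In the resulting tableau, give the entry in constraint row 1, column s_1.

5/22

Ratio test on column x1 — row 1: 4/1 = 4; row 2: 9/5 = 9/5; row 3: 26/4 = 13/2. Minimum is 9/5 at row 2 (s_2 leaves); pivot element 5.
Divide row 2 by 5; eliminate column x1 from the other rows.
Second iteration: most negative z-row entry is -36/5 in column x2, so x2 enters.
Ratio test on column x2 — row 1: (11/5)/(22/5) = 1/2; row 2: (9/5)/(3/5) = 3; row 3: (94/5)/(8/5) = 47/4. Minimum is 1/2 at row 1 (s_1 leaves); pivot element 22/5.
Divide row 1 by 22/5; eliminate column x2 from the other rows.
After both pivots, the entry at constraint row 1, column s_1 is 5/22.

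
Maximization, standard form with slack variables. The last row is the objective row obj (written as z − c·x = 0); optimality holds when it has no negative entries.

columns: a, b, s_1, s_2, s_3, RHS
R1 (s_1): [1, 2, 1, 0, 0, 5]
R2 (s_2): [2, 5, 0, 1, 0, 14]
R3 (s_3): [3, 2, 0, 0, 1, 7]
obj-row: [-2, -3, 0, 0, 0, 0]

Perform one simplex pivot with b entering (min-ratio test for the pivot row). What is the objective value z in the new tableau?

Ratio test on column b — row 1: 5/2 = 5/2; row 2: 14/5 = 14/5; row 3: 7/2 = 7/2. Minimum is 5/2 at row 1 (s_1 leaves); pivot element 2.
Pivot on row 1; the obj-row RHS becomes 0 − (-3)·(5/2) = 15/2.

15/2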